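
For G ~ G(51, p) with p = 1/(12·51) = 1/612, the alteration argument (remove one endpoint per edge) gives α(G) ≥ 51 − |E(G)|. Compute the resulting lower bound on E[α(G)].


E[|E(G)|] = C(51, 2)·p = 1275 · (1/612) = 25/12.
E[α(G)] ≥ n − E[|E(G)|] = 51 − 25/12 = 587/12.
Numerically: ≈ 48.917.
(This is only a lower bound; the true E[α(G)] may be larger.)

E[α(G)] ≥ 587/12 ≈ 48.917.


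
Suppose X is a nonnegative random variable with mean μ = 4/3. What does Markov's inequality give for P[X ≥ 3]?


μ = E[X] = 4/3, a = 3.
Markov: P[X ≥ 3] ≤ μ/a = (4/3)/3 = 4/9.
Numerically: ≈ 0.444.
(Since a = 3 > μ = 1.333, the bound 4/9 is < 1 and informative.)

P[X ≥ 3] ≤ 4/9 ≈ 0.444.


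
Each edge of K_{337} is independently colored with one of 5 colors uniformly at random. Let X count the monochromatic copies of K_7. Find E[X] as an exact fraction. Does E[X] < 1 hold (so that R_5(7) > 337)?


E[X] = C(337, 7) · 5^{1 − 21} = 91989916924632 · 5^{−20} = 91989916924632/95367431640625.
As a reduced fraction: E[X] = 91989916924632/95367431640625 ≈ 0.96458.
Is E[X] < 1? YES.
Since E[X] < 1, there exists a 5-coloring of K_{337} with no monochromatic K_7; hence R_5(7) > 337.

E[X] = 91989916924632/95367431640625 ≈ 0.96458; E[X] < 1, so R_5(7) > 337.


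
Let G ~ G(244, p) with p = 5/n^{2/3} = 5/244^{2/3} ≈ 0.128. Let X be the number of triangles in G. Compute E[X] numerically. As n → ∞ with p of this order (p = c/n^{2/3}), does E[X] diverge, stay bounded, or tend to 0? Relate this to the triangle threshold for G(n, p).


Number of potential triangles: C(244, 3) = 2391444.
Each occurs with probability p³ ≈ (0.128)³ ≈ 2.09957e-03.
By linearity: E[X] = C(244, 3)·p³ ≈ 2391444 · 2.09957e-03 ≈ 5021.004.
Since α = 2/3 < 1, p = c/n^{2/3} ≫ 1/n is above the triangle threshold p ~ 1/n. Asymptotically E[X] ~ (c³/6)·n^{3(1−α)} = (5³/6)·n^{1} → ∞; triangles are abundant w.h.p.

E[X] ≈ 5021.004; in regime p = Θ(1/n^{2/3}) E[X] diverges (above the triangle threshold p ~ 1/n).


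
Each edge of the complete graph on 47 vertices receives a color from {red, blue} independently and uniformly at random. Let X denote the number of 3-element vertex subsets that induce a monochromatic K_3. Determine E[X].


Let X = Σ_S X_S over the C(47, 3) = 16215 subsets S of size 3, where X_S = 1 if the K_3 on S is monochromatic.
For a fixed S, the K_3 on S has C(3, 2) = 3 edges. P[all 3 edges red] = (1/2)^3, and likewise for blue, so P[monochromatic] = 2·(1/2)^3 = 2^{1 − 3} = 1/4.
Summing: E[X] = C(47, 3) · 2^{1 − 3} = 16215 · 1/4 = 16215/4.
Numerically: E[X] ≈ 4053.750.

E[X] = C(47,3)·2^(1−C(3,2)) = 16215/4 ≈ 4053.750.


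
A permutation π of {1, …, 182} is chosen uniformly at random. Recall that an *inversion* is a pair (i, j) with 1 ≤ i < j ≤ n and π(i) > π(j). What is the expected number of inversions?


Write X = Σ X_I over the C(182, 2) = 16471 pairs i < j, with X_I the indicator of one inversion.
There are 16471 indicators.
For each fixed pair i < j, the values π(i) and π(j) are two distinct elements of {1, …, 182} in uniformly random order; by symmetry P[π(i) > π(j)] = 1/2.
By linearity: E[X] = 16471 · (1/2) = C(182, 2) · (1/2) = 16471/2 = 16471/2 ≈ 8235.500000.

E[X] = 16471/2 = 8235.500000.


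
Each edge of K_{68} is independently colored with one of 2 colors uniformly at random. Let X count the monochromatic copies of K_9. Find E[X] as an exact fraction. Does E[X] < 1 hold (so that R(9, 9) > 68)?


E[X] = C(68, 9) · 2^{1 − 36} = 49280065120 · 2^{−35} = 49280065120/34359738368.
As a reduced fraction: E[X] = 1540002035/1073741824 ≈ 1.43424.
Is E[X] < 1? NO.
Since E[X] ≥ 1, the first-moment bound is inconclusive at n = 68; it does NOT by itself certify R(9, 9) > 68.

E[X] = 1540002035/1073741824 ≈ 1.43424; E[X] ≥ 1; first-moment method inconclusive here.


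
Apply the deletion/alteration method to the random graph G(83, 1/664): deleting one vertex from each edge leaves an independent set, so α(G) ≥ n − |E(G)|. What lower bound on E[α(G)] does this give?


E[|E(G)|] = C(83, 2)·p = 3403 · (1/664) = 41/8.
E[α(G)] ≥ n − E[|E(G)|] = 83 − 41/8 = 623/8.
Numerically: ≈ 77.8750.
(This is only a lower bound; the true E[α(G)] may be larger.)

E[α(G)] ≥ 623/8 ≈ 77.8750.


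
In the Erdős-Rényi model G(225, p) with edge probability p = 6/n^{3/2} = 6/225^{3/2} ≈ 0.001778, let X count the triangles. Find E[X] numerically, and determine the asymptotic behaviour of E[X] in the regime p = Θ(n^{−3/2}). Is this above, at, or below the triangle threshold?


Number of potential triangles: C(225, 3) = 1873200.
Each occurs with probability p³ ≈ (0.001778)³ ≈ 5.618656e-09.
By linearity: E[X] = C(225, 3)·p³ ≈ 1873200 · 5.618656e-09 ≈ 0.0105.
Since α = 3/2 > 1, p = c/n^{3/2} = o(1/n) is below the triangle threshold p ~ 1/n. Asymptotically E[X] ~ (c³/6)·n^{3(1−α)} = (6³/6)·n^{-1.5} → 0, so by Markov's inequality G has no triangles w.h.p.

E[X] ≈ 0.0105; in regime p = Θ(1/n^{3/2}) E[X] tends to 0 (below the triangle threshold p ~ 1/n).


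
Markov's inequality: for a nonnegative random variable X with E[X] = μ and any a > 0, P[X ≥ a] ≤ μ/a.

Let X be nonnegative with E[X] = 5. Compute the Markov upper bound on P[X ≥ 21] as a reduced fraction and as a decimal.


μ = E[X] = 5, a = 21.
Markov: P[X ≥ 21] ≤ μ/a = (5)/21 = 5/21.
Numerically: ≈ 0.23810.
(Since a = 21 > μ = 5.00000, the bound 5/21 is < 1 and informative.)

P[X ≥ 21] ≤ 5/21 ≈ 0.23810.


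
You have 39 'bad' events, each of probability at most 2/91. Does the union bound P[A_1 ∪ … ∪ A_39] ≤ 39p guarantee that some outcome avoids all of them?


Union bound: P[∪_{i=1}^{39} A_i] ≤ Σ_i P[A_i] ≤ 39·p = 39·(2/91) = 6/7.
Numerically: 6/7 ≈ 0.85714.
Is 6/7 < 1? YES.
Since P[∪ A_i] ≤ 6/7 < 1, the complement has P[∩ A_i^c] ≥ 1 − 6/7 = 1/7 > 0, so some outcome avoids every A_i.

39·p = 6/7 ≈ 0.85714; existence CERTIFIED by the union bound.


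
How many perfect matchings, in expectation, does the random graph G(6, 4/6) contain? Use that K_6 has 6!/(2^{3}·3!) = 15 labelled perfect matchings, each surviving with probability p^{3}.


K_6 has 6!/(2^{3}·3!) = 15 labelled perfect matchings.
For each such perfect matching H, let X_H = 1 if all 3 edges of H are present in G. Then P[X_H = 1] = p^{3} = (2/3)^{3} = 8/27.
Summing the indicators: E[X] = Σ_H E[X_H] = 15 · p^{3} = 15 · 8/27 = 40/9.
Numerically: E[X] ≈ 4.44444.

E[X] = 15 · (2/3)^{3} = 40/9 ≈ 4.44444.


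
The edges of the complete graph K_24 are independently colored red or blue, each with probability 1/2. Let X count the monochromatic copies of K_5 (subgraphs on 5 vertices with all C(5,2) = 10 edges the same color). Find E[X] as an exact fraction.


Let X = Σ_S X_S over the C(24, 5) = 42504 subsets S of size 5, where X_S = 1 if the K_5 on S is monochromatic.
For a fixed S, the K_5 on S has C(5, 2) = 10 edges. P[all 10 edges red] = (1/2)^10, and likewise for blue, so P[monochromatic] = 2·(1/2)^10 = 2^{1 − 10} = 1/512.
By linearity: E[X] = C(24, 5) · 2^{1 − 10} = 42504 · 1/512 = 5313/64.
Numerically: E[X] ≈ 83.016.

E[X] = C(24,5)·2^(1−C(5,2)) = 5313/64 ≈ 83.016.


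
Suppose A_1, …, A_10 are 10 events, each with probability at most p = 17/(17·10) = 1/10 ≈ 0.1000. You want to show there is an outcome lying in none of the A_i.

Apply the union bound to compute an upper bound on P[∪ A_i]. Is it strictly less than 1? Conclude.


Union bound: P[∪_{i=1}^{10} A_i] ≤ Σ_i P[A_i] ≤ 10·p = 10·(1/10) = 1.
Numerically: 1 ≈ 1.0000.
Is 1 < 1? NO.
Since the bound 1 is ≥ 1, the union bound is uninformative here; it does NOT by itself certify existence.

10·p = 1 ≈ 1.0000; existence NOT certified by the union bound.


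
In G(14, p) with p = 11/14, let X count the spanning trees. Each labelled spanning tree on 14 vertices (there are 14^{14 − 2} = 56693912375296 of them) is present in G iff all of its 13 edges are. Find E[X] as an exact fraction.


K_14 has 14^{14 − 2} = 56693912375296 labelled spanning trees.
For each such spanning tree H, let X_H = 1 if all 13 edges of H are present in G. Then P[X_H = 1] = p^{13} = (11/14)^{13} = 34522712143931/793714773254144.
Summing the indicators: E[X] = Σ_H E[X_H] = 56693912375296 · p^{13} = 56693912375296 · 34522712143931/793714773254144 = 34522712143931/14.
Numerically: E[X] ≈ 2.4659e+12.

E[X] = 56693912375296 · (11/14)^{13} = 34522712143931/14 ≈ 2.4659e+12.


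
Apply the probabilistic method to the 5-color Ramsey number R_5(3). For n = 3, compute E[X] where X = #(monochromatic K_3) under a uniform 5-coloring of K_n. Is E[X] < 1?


E[X] = C(3, 3) · 5^{1 − 3} = 1 · 5^{−2} = 1/25.
As a reduced fraction: E[X] = 1/25 ≈ 0.040000.
Is E[X] < 1? YES.
Since E[X] < 1, there exists a 5-coloring of K_{3} with no monochromatic K_3; hence R_5(3) > 3.

E[X] = 1/25 ≈ 0.040000; E[X] < 1, so R_5(3) > 3.


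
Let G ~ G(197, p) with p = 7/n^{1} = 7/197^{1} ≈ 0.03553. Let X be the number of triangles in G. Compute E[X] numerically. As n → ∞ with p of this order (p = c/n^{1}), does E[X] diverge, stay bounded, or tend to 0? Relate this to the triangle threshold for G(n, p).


Number of potential triangles: C(197, 3) = 1254890.
Each occurs with probability p³ ≈ (0.03553)³ ≈ 4.486374e-05.
By linearity: E[X] = C(197, 3)·p³ ≈ 1254890 · 4.486374e-05 ≈ 56.2991.
Here α = 1, so p = 7/n is exactly at the triangle threshold p ~ 1/n. Asymptotically E[X] → c³/6 = 7³/6 = 343/6 ≈ 57.1667, a bounded constant. In this regime the triangle count is asymptotically Poisson(c³/6).

E[X] ≈ 56.2991; in regime p = Θ(1/n^{1}) E[X] stays bounded (at the triangle threshold p ~ 1/n).


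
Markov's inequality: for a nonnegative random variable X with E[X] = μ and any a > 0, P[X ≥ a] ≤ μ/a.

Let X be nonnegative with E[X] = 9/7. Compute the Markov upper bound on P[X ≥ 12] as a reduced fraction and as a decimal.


μ = E[X] = 9/7, a = 12.
Markov: P[X ≥ 12] ≤ μ/a = (9/7)/12 = 3/28.
Numerically: ≈ 0.107143.
(Since a = 12 > μ = 1.285714, the bound 3/28 is < 1 and informative.)

P[X ≥ 12] ≤ 3/28 ≈ 0.107143.


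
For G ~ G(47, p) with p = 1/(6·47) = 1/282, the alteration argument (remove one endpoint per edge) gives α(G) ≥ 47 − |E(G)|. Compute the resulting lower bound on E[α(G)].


E[|E(G)|] = C(47, 2)·p = 1081 · (1/282) = 23/6.
E[α(G)] ≥ n − E[|E(G)|] = 47 − 23/6 = 259/6.
Numerically: ≈ 43.167.
(This is only a lower bound; the true E[α(G)] may be larger.)

E[α(G)] ≥ 259/6 ≈ 43.167.


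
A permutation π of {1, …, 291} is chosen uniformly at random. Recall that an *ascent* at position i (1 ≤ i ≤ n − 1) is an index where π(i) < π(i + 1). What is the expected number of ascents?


Write X = Σ X_I over i = 1, …, 290, with X_I the indicator of one ascent.
There are 290 indicators.
For each fixed i, the pair (π(i), π(i+1)) is a uniformly random ordered pair of distinct values from {1, …, 291}; by symmetry P[π(i) < π(i+1)] = 1/2.
By linearity: E[X] = 290 · (1/2) = (291 − 1) · (1/2) = 145 ≈ 145.000000.

E[X] = 145 = 145.000000.


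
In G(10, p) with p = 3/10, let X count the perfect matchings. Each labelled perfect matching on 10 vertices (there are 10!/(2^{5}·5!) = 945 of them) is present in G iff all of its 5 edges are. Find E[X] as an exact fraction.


K_10 has 10!/(2^{5}·5!) = 945 labelled perfect matchings.
For each such perfect matching H, let X_H = 1 if all 5 edges of H are present in G. Then P[X_H = 1] = p^{5} = (3/10)^{5} = 243/100000.
Summing the indicators: E[X] = Σ_H E[X_H] = 945 · p^{5} = 945 · 243/100000 = 45927/20000.
Numerically: E[X] ≈ 2.29635.

E[X] = 945 · (3/10)^{5} = 45927/20000 ≈ 2.29635.


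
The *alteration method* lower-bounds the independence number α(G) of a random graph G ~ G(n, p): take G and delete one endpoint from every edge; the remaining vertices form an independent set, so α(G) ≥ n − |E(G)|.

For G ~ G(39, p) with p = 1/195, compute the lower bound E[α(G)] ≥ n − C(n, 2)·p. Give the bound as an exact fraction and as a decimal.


E[|E(G)|] = C(39, 2)·p = 741 · (1/195) = 19/5.
E[α(G)] ≥ n − E[|E(G)|] = 39 − 19/5 = 176/5.
Numerically: ≈ 35.20000.
(This is only a lower bound; the true E[α(G)] may be larger.)

E[α(G)] ≥ 176/5 ≈ 35.20000.


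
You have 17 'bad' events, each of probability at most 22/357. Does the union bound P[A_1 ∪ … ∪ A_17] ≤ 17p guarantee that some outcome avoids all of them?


Union bound: P[∪_{i=1}^{17} A_i] ≤ Σ_i P[A_i] ≤ 17·p = 17·(22/357) = 22/21.
Numerically: 22/21 ≈ 1.04762.
Is 22/21 < 1? NO.
Since the bound 22/21 is ≥ 1, the union bound is uninformative here; it does NOT by itself certify existence.

17·p = 22/21 ≈ 1.04762; existence NOT certified by the union bound.


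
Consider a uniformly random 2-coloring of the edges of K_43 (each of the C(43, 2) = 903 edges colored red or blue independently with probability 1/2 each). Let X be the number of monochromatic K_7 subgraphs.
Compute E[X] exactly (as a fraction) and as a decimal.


Let X = Σ_S X_S over the C(43, 7) = 32224114 subsets S of size 7, where X_S = 1 if the K_7 on S is monochromatic.
For a fixed S, the K_7 on S has C(7, 2) = 21 edges. P[all 21 edges red] = (1/2)^21, and likewise for blue, so P[monochromatic] = 2·(1/2)^21 = 2^{1 − 21} = 1/1048576.
By linearity: E[X] = C(43, 7) · 2^{1 − 21} = 32224114 · 1/1048576 = 16112057/524288.
Numerically: E[X] ≈ 30.731.

E[X] = C(43,7)·2^(1−C(7,2)) = 16112057/524288 ≈ 30.731.


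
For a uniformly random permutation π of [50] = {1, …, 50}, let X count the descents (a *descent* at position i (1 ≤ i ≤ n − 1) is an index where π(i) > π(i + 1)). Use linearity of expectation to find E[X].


Write X = Σ X_I over i = 1, …, 49, with X_I the indicator of one descent.
There are 49 indicators.
For each fixed i, the pair (π(i), π(i+1)) is a uniformly random ordered pair of distinct values from {1, …, 50}; by symmetry P[π(i) > π(i+1)] = 1/2.
By linearity: E[X] = 49 · (1/2) = (50 − 1) · (1/2) = 49/2 ≈ 24.500000.

E[X] = 49/2 = 24.500000.


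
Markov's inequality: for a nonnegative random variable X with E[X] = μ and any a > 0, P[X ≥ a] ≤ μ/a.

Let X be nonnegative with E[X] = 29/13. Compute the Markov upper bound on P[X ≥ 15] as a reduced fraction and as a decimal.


μ = E[X] = 29/13, a = 15.
Markov: P[X ≥ 15] ≤ μ/a = (29/13)/15 = 29/195.
Numerically: ≈ 0.1487.
(Since a = 15 > μ = 2.2308, the bound 29/195 is < 1 and informative.)

P[X ≥ 15] ≤ 29/195 ≈ 0.1487.


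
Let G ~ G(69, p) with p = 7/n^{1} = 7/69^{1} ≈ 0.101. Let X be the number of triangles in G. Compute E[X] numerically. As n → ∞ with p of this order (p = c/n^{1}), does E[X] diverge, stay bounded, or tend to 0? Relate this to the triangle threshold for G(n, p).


Number of potential triangles: C(69, 3) = 52394.
Each occurs with probability p³ ≈ (0.101)³ ≈ 1.04411e-03.
By linearity: E[X] = C(69, 3)·p³ ≈ 52394 · 1.04411e-03 ≈ 54.705.
Here α = 1, so p = 7/n is exactly at the triangle threshold p ~ 1/n. Asymptotically E[X] → c³/6 = 7³/6 = 343/6 ≈ 57.167, a bounded constant. In this regime the triangle count is asymptotically Poisson(c³/6).

E[X] ≈ 54.705; in regime p = Θ(1/n^{1}) E[X] stays bounded (at the triangle threshold p ~ 1/n).


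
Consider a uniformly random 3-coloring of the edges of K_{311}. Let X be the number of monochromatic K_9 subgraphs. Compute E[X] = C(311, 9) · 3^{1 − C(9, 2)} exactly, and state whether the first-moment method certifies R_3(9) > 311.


E[X] = C(311, 9) · 3^{1 − 36} = 66733530156060130 · 3^{−35} = 66733530156060130/50031545098999707.
As a reduced fraction: E[X] = 66733530156060130/50031545098999707 ≈ 1.3338.
Is E[X] < 1? NO.
Since E[X] ≥ 1, the first-moment bound is inconclusive at n = 311; it does NOT by itself certify R_3(9) > 311.

E[X] = 66733530156060130/50031545098999707 ≈ 1.3338; E[X] ≥ 1; first-moment method inconclusive here.


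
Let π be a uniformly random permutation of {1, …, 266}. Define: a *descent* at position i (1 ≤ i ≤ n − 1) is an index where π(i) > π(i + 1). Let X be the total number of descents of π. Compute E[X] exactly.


Write X = Σ X_I over i = 1, …, 265, with X_I the indicator of one descent.
There are 265 indicators.
For each fixed i, the pair (π(i), π(i+1)) is a uniformly random ordered pair of distinct values from {1, …, 266}; by symmetry P[π(i) > π(i+1)] = 1/2.
By linearity: E[X] = 265 · (1/2) = (266 − 1) · (1/2) = 265/2 ≈ 132.500000.

E[X] = 265/2 = 132.500000.


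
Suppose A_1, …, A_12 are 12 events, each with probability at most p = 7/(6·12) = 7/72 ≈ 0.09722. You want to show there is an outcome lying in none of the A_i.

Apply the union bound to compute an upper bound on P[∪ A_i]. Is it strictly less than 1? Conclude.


Union bound: P[∪_{i=1}^{12} A_i] ≤ Σ_i P[A_i] ≤ 12·p = 12·(7/72) = 7/6.
Numerically: 7/6 ≈ 1.16667.
Is 7/6 < 1? NO.
Since the bound 7/6 is ≥ 1, the union bound is uninformative here; it does NOT by itself certify existence.

12·p = 7/6 ≈ 1.16667; existence NOT certified by the union bound.


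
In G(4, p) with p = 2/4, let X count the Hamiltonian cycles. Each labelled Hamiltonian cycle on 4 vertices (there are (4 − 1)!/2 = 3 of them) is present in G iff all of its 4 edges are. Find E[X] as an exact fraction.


K_4 has (4 − 1)!/2 = 3 labelled Hamiltonian cycles.
For each such Hamiltonian cycle H, let X_H = 1 if all 4 edges of H are present in G. Then P[X_H = 1] = p^{4} = (1/2)^{4} = 1/16.
Summing the indicators: E[X] = Σ_H E[X_H] = 3 · p^{4} = 3 · 1/16 = 3/16.
Numerically: E[X] ≈ 0.1875.

E[X] = 3 · (1/2)^{4} = 3/16 ≈ 0.1875.


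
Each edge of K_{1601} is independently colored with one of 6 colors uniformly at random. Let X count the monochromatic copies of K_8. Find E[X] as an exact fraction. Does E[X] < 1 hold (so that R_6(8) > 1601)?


E[X] = C(1601, 8) · 6^{1 − 28} = 1051968746851785076600 · 6^{−27} = 1051968746851785076600/1023490369077469249536.
As a reduced fraction: E[X] = 131496093356473134575/127936296134683656192 ≈ 1.02782.
Is E[X] < 1? NO.
Since E[X] ≥ 1, the first-moment bound is inconclusive at n = 1601; it does NOT by itself certify R_6(8) > 1601.

E[X] = 131496093356473134575/127936296134683656192 ≈ 1.02782; E[X] ≥ 1; first-moment method inconclusive here.


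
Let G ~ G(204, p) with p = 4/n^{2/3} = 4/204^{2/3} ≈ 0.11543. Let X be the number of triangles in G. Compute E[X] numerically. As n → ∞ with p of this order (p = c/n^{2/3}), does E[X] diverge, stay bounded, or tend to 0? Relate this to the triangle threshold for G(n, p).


Number of potential triangles: C(204, 3) = 1394204.
Each occurs with probability p³ ≈ (0.11543)³ ≈ 1.5378700e-03.
By linearity: E[X] = C(204, 3)·p³ ≈ 1394204 · 1.5378700e-03 ≈ 2144.10458.
Since α = 2/3 < 1, p = c/n^{2/3} ≫ 1/n is above the triangle threshold p ~ 1/n. Asymptotically E[X] ~ (c³/6)·n^{3(1−α)} = (4³/6)·n^{1} → ∞; triangles are abundant w.h.p.

E[X] ≈ 2144.10458; in regime p = Θ(1/n^{2/3}) E[X] diverges (above the triangle threshold p ~ 1/n).


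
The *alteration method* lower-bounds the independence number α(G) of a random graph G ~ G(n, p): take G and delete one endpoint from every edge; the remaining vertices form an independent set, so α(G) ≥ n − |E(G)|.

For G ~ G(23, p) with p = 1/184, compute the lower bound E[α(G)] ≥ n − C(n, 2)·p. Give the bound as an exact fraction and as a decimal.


E[|E(G)|] = C(23, 2)·p = 253 · (1/184) = 11/8.
E[α(G)] ≥ n − E[|E(G)|] = 23 − 11/8 = 173/8.
Numerically: ≈ 21.62500.
(This is only a lower bound; the true E[α(G)] may be larger.)

E[α(G)] ≥ 173/8 ≈ 21.62500.


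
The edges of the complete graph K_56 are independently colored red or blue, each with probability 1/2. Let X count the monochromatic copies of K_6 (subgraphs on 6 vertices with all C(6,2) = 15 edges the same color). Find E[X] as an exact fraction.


Let X = Σ_S X_S over the C(56, 6) = 32468436 subsets S of size 6, where X_S = 1 if the K_6 on S is monochromatic.
For a fixed S, the K_6 on S has C(6, 2) = 15 edges. P[all 15 edges red] = (1/2)^15, and likewise for blue, so P[monochromatic] = 2·(1/2)^15 = 2^{1 − 15} = 1/16384.
By linearity of expectation: E[X] = C(56, 6) · 2^{1 − 15} = 32468436 · 1/16384 = 8117109/4096.
Numerically: E[X] ≈ 1981.71606.

E[X] = C(56,6)·2^(1−C(6,2)) = 8117109/4096 ≈ 1981.71606.


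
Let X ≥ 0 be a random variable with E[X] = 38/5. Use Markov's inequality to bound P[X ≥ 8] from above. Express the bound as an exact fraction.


μ = E[X] = 38/5, a = 8.
Markov: P[X ≥ 8] ≤ μ/a = (38/5)/8 = 19/20.
Numerically: ≈ 0.95000.
(Since a = 8 > μ = 7.60000, the bound 19/20 is < 1 and informative.)

P[X ≥ 8] ≤ 19/20 ≈ 0.95000.


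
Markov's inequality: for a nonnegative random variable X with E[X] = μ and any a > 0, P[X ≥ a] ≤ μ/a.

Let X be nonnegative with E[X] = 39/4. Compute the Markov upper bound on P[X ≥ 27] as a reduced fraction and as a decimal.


μ = E[X] = 39/4, a = 27.
Markov: P[X ≥ 27] ≤ μ/a = (39/4)/27 = 13/36.
Numerically: ≈ 0.361111.
(Since a = 27 > μ = 9.750000, the bound 13/36 is < 1 and informative.)

P[X ≥ 27] ≤ 13/36 ≈ 0.361111.


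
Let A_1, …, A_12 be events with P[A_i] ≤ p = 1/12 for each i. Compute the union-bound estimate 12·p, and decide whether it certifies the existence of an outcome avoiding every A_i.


Union bound: P[∪_{i=1}^{12} A_i] ≤ Σ_i P[A_i] ≤ 12·p = 12·(1/12) = 1.
Numerically: 1 ≈ 1.0000.
Is 1 < 1? NO.
Since the bound 1 is ≥ 1, the union bound is uninformative here; it does NOT by itself certify existence.

12·p = 1 ≈ 1.0000; existence NOT certified by the union bound.


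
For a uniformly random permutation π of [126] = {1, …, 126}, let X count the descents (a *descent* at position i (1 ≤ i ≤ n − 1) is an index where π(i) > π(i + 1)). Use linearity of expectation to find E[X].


Write X = Σ X_I over i = 1, …, 125, with X_I the indicator of one descent.
There are 125 indicators.
For each fixed i, the pair (π(i), π(i+1)) is a uniformly random ordered pair of distinct values from {1, …, 126}; by symmetry P[π(i) > π(i+1)] = 1/2.
By linearity: E[X] = 125 · (1/2) = (126 − 1) · (1/2) = 125/2 ≈ 62.500.

E[X] = 125/2 = 62.500.


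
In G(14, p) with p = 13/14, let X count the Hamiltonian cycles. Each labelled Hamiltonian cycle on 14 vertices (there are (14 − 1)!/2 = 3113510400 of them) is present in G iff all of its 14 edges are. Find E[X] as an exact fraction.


K_14 has (14 − 1)!/2 = 3113510400 labelled Hamiltonian cycles.
For each such Hamiltonian cycle H, let X_H = 1 if all 14 edges of H are present in G. Then P[X_H = 1] = p^{14} = (13/14)^{14} = 3937376385699289/11112006825558016.
By linearity: E[X] = Σ_H E[X_H] = 3113510400 · p^{14} = 3113510400 · 3937376385699289/11112006825558016 = 3420497300666614836525/3100448333024.
Numerically: E[X] ≈ 1.103e+09.

E[X] = 3113510400 · (13/14)^{14} = 3420497300666614836525/3100448333024 ≈ 1.103e+09.


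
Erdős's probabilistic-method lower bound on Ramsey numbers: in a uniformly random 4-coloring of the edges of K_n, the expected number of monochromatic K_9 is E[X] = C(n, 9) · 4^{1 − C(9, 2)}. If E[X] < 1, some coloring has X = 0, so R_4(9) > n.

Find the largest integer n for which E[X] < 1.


We need C(n, 9) · 4^{1 − 36} < 1, i.e. C(n, 9) < 4^{36 − 1} = 1180591620717411303424.
Check values of n near the boundary:
  n = 908: C(908, 9) = 1111058428637338083100; 1111058428637338083100 < 1180591620717411303424? YES
  n = 909: C(909, 9) = 1122169012923711463931; 1122169012923711463931 < 1180591620717411303424? YES
  n = 910: C(910, 9) = 1133378248346922788210; 1133378248346922788210 < 1180591620717411303424? YES
  n = 911: C(911, 9) = 1144686900492291197405; 1144686900492291197405 < 1180591620717411303424? YES
  n = 912: C(912, 9) = 1156095740032081475120; 1156095740032081475120 < 1180591620717411303424? YES
  n = 913: C(913, 9) = 1167605542753639808390; 1167605542753639808390 < 1180591620717411303424? YES
  n = 914: C(914, 9) = 1179217089587653905932; 1179217089587653905932 < 1180591620717411303424? YES
  n = 915: C(915, 9) = 1190931166636537885130; 1190931166636537885130 < 1180591620717411303424? NO
The largest n with C(n, 9) < 1180591620717411303424 is n = 914 (where E[X] = 294804272396913476483/295147905179352825856 ≈ 0.998836). Hence R_4(9) > 914, i.e. R_4(9) ≥ 915.

Largest n = 914; hence R_4(9) > 914.


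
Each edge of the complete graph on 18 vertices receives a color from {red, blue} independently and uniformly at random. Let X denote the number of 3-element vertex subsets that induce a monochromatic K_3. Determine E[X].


Let X = Σ_S X_S over the C(18, 3) = 816 subsets S of size 3, where X_S = 1 if the K_3 on S is monochromatic.
For a fixed S, the K_3 on S has C(3, 2) = 3 edges. P[all 3 edges red] = (1/2)^3, and likewise for blue, so P[monochromatic] = 2·(1/2)^3 = 2^{1 − 3} = 1/4.
Summing: E[X] = C(18, 3) · 2^{1 − 3} = 816 · 1/4 = 204.
Numerically: E[X] ≈ 204.0000.

E[X] = C(18,3)·2^(1−C(3,2)) = 204 ≈ 204.0000.


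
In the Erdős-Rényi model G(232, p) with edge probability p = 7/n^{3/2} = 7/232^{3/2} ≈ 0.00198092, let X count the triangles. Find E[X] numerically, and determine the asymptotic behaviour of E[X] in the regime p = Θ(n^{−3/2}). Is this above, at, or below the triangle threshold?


Number of potential triangles: C(232, 3) = 2054360.
Each occurs with probability p³ ≈ (0.00198092)³ ≈ 7.77317040e-09.
By linearity: E[X] = C(232, 3)·p³ ≈ 2054360 · 7.77317040e-09 ≈ 0.015969.
Since α = 3/2 > 1, p = c/n^{3/2} = o(1/n) is below the triangle threshold p ~ 1/n. Asymptotically E[X] ~ (c³/6)·n^{3(1−α)} = (7³/6)·n^{-1.5} → 0, so by Markov's inequality G has no triangles w.h.p.

E[X] ≈ 0.015969; in regime p = Θ(1/n^{3/2}) E[X] tends to 0 (below the triangle threshold p ~ 1/n).


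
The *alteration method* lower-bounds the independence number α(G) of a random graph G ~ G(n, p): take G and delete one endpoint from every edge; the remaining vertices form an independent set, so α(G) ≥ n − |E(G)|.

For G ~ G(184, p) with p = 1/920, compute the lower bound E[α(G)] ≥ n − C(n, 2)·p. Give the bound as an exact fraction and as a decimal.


E[|E(G)|] = C(184, 2)·p = 16836 · (1/920) = 183/10.
E[α(G)] ≥ n − E[|E(G)|] = 184 − 183/10 = 1657/10.
Numerically: ≈ 165.70000.
(This is only a lower bound; the true E[α(G)] may be larger.)

E[α(G)] ≥ 1657/10 ≈ 165.70000.


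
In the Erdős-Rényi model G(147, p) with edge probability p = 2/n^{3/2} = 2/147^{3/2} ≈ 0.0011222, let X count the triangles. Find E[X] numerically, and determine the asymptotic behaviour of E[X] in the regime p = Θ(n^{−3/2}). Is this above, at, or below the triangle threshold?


Number of potential triangles: C(147, 3) = 518665.
Each occurs with probability p³ ≈ (0.0011222)³ ≈ 1.4130645e-09.
By linearity: E[X] = C(147, 3)·p³ ≈ 518665 · 1.4130645e-09 ≈ 0.00073.
Since α = 3/2 > 1, p = c/n^{3/2} = o(1/n) is below the triangle threshold p ~ 1/n. Asymptotically E[X] ~ (c³/6)·n^{3(1−α)} = (2³/6)·n^{-1.5} → 0, so by Markov's inequality G has no triangles w.h.p.

E[X] ≈ 0.00073; in regime p = Θ(1/n^{3/2}) E[X] tends to 0 (below the triangle threshold p ~ 1/n).


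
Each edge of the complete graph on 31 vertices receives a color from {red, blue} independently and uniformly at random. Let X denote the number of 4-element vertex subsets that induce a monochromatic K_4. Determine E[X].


Let X = Σ_S X_S over the C(31, 4) = 31465 subsets S of size 4, where X_S = 1 if the K_4 on S is monochromatic.
For a fixed S, the K_4 on S has C(4, 2) = 6 edges. P[all 6 edges red] = (1/2)^6, and likewise for blue, so P[monochromatic] = 2·(1/2)^6 = 2^{1 − 6} = 1/32.
By linearity of expectation: E[X] = C(31, 4) · 2^{1 − 6} = 31465 · 1/32 = 31465/32.
Numerically: E[X] ≈ 983.2812.

E[X] = C(31,4)·2^(1−C(4,2)) = 31465/32 ≈ 983.2812.


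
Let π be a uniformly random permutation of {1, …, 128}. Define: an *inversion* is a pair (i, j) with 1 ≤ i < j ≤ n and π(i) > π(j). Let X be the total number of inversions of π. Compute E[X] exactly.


Write X = Σ X_I over the C(128, 2) = 8128 pairs i < j, with X_I the indicator of one inversion.
There are 8128 indicators.
For each fixed pair i < j, the values π(i) and π(j) are two distinct elements of {1, …, 128} in uniformly random order; by symmetry P[π(i) > π(j)] = 1/2.
By linearity: E[X] = 8128 · (1/2) = C(128, 2) · (1/2) = 8128/2 = 4064 ≈ 4064.00000.

E[X] = 4064 = 4064.00000.


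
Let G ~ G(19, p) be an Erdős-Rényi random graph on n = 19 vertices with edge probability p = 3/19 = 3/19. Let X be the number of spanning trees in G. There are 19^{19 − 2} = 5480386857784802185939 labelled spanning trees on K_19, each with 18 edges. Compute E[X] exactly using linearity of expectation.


K_19 has 19^{19 − 2} = 5480386857784802185939 labelled spanning trees.
For each such spanning tree H, let X_H = 1 if all 18 edges of H are present in G. Then P[X_H = 1] = p^{18} = (3/19)^{18} = 387420489/104127350297911241532841.
By linearity of expectation: E[X] = Σ_H E[X_H] = 5480386857784802185939 · p^{18} = 5480386857784802185939 · 387420489/104127350297911241532841 = 387420489/19.
Numerically: E[X] ≈ 2.0391e+07.

E[X] = 5480386857784802185939 · (3/19)^{18} = 387420489/19 ≈ 2.0391e+07.


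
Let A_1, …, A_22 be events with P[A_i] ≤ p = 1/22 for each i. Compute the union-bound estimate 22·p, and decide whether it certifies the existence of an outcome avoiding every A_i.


Union bound: P[∪_{i=1}^{22} A_i] ≤ Σ_i P[A_i] ≤ 22·p = 22·(1/22) = 1.
Numerically: 1 ≈ 1.000.
Is 1 < 1? NO.
Since the bound 1 is ≥ 1, the union bound is uninformative here; it does NOT by itself certify existence.

22·p = 1 ≈ 1.000; existence NOT certified by the union bound.


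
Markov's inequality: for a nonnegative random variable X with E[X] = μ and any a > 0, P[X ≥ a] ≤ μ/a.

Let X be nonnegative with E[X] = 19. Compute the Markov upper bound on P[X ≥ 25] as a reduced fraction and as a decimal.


μ = E[X] = 19, a = 25.
Markov: P[X ≥ 25] ≤ μ/a = (19)/25 = 19/25.
Numerically: ≈ 0.760.
(Since a = 25 > μ = 19.000, the bound 19/25 is < 1 and informative.)

P[X ≥ 25] ≤ 19/25 ≈ 0.760.


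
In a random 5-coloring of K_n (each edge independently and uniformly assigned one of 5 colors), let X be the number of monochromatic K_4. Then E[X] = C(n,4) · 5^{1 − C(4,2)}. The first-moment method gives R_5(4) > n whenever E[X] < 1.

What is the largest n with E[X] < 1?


We need C(n, 4) · 5^{1 − 6} < 1, i.e. C(n, 4) < 5^{6 − 1} = 3125.
Check values of n near the boundary:
  n = 17: C(17, 4) = 2380; 2380 < 3125? YES
  n = 18: C(18, 4) = 3060; 3060 < 3125? YES
  n = 19: C(19, 4) = 3876; 3876 < 3125? NO
  n = 20: C(20, 4) = 4845; 4845 < 3125? NO
The largest n with C(n, 4) < 3125 is n = 18 (where E[X] = 612/625 ≈ 0.9792000). Hence R_5(4) > 18, i.e. R_5(4) ≥ 19.

Largest n = 18; hence R_5(4) > 18.


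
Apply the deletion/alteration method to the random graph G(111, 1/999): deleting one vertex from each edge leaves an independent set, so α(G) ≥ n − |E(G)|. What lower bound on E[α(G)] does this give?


E[|E(G)|] = C(111, 2)·p = 6105 · (1/999) = 55/9.
E[α(G)] ≥ n − E[|E(G)|] = 111 − 55/9 = 944/9.
Numerically: ≈ 104.889.
(This is only a lower bound; the true E[α(G)] may be larger.)

E[α(G)] ≥ 944/9 ≈ 104.889.


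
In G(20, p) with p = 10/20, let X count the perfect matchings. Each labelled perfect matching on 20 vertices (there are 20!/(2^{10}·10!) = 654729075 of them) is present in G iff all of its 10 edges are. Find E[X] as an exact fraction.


K_20 has 20!/(2^{10}·10!) = 654729075 labelled perfect matchings.
For each such perfect matching H, let X_H = 1 if all 10 edges of H are present in G. Then P[X_H = 1] = p^{10} = (1/2)^{10} = 1/1024.
By linearity: E[X] = Σ_H E[X_H] = 654729075 · p^{10} = 654729075 · 1/1024 = 654729075/1024.
Numerically: E[X] ≈ 6.394e+05.

E[X] = 654729075 · (1/2)^{10} = 654729075/1024 ≈ 6.394e+05.


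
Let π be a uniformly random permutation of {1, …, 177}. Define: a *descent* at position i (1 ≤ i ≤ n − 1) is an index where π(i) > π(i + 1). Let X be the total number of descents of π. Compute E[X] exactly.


Write X = Σ X_I over i = 1, …, 176, with X_I the indicator of one descent.
There are 176 indicators.
For each fixed i, the pair (π(i), π(i+1)) is a uniformly random ordered pair of distinct values from {1, …, 177}; by symmetry P[π(i) > π(i+1)] = 1/2.
By linearity: E[X] = 176 · (1/2) = (177 − 1) · (1/2) = 88 ≈ 88.000000.

E[X] = 88 = 88.000000.


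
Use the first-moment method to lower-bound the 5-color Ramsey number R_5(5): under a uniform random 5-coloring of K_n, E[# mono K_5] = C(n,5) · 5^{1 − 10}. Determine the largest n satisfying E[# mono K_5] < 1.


We need C(n, 5) · 5^{1 − 10} < 1, i.e. C(n, 5) < 5^{10 − 1} = 1953125.
Check values of n near the boundary:
  n = 43: C(43, 5) = 962598; 962598 < 1953125? YES
  n = 44: C(44, 5) = 1086008; 1086008 < 1953125? YES
  n = 45: C(45, 5) = 1221759; 1221759 < 1953125? YES
  n = 46: C(46, 5) = 1370754; 1370754 < 1953125? YES
  n = 47: C(47, 5) = 1533939; 1533939 < 1953125? YES
  n = 48: C(48, 5) = 1712304; 1712304 < 1953125? YES
  n = 49: C(49, 5) = 1906884; 1906884 < 1953125? YES
  n = 50: C(50, 5) = 2118760; 2118760 < 1953125? NO
The largest n with C(n, 5) < 1953125 is n = 49 (where E[X] = 1906884/1953125 ≈ 0.976325). Hence R_5(5) > 49, i.e. R_5(5) ≥ 50.

Largest n = 49; hence R_5(5) > 49.


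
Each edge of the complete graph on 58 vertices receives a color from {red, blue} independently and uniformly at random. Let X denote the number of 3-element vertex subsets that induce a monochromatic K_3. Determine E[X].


Let X = Σ_S X_S over the C(58, 3) = 30856 subsets S of size 3, where X_S = 1 if the K_3 on S is monochromatic.
For a fixed S, the K_3 on S has C(3, 2) = 3 edges. P[all 3 edges red] = (1/2)^3, and likewise for blue, so P[monochromatic] = 2·(1/2)^3 = 2^{1 − 3} = 1/4.
By linearity: E[X] = C(58, 3) · 2^{1 − 3} = 30856 · 1/4 = 7714.
Numerically: E[X] ≈ 7714.000.

E[X] = C(58,3)·2^(1−C(3,2)) = 7714 ≈ 7714.000.


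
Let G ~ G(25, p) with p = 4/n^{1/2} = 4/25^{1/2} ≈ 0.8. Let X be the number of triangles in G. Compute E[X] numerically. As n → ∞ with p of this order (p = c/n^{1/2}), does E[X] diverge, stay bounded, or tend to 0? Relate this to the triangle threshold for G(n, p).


Number of potential triangles: C(25, 3) = 2300.
Each occurs with probability p³ ≈ (0.8)³ ≈ 5.12000000e-01.
By linearity: E[X] = C(25, 3)·p³ ≈ 2300 · 5.12000000e-01 ≈ 1177.600000.
Since α = 1/2 < 1, p = c/n^{1/2} ≫ 1/n is above the triangle threshold p ~ 1/n. Asymptotically E[X] ~ (c³/6)·n^{3(1−α)} = (4³/6)·n^{1.5} → ∞; triangles are abundant w.h.p.

E[X] ≈ 1177.600000; in regime p = Θ(1/n^{1/2}) E[X] diverges (above the triangle threshold p ~ 1/n).


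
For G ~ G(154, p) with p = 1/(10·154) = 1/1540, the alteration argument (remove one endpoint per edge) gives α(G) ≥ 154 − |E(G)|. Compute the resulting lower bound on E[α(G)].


E[|E(G)|] = C(154, 2)·p = 11781 · (1/1540) = 153/20.
E[α(G)] ≥ n − E[|E(G)|] = 154 − 153/20 = 2927/20.
Numerically: ≈ 146.350000.
(This is only a lower bound; the true E[α(G)] may be larger.)

E[α(G)] ≥ 2927/20 ≈ 146.350000.


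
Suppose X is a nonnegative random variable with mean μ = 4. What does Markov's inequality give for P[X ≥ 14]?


μ = E[X] = 4, a = 14.
Markov: P[X ≥ 14] ≤ μ/a = (4)/14 = 2/7.
Numerically: ≈ 0.285714.
(Since a = 14 > μ = 4.000000, the bound 2/7 is < 1 and informative.)

P[X ≥ 14] ≤ 2/7 ≈ 0.285714.


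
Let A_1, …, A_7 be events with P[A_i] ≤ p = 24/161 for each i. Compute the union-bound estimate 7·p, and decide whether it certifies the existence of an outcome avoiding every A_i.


Union bound: P[∪_{i=1}^{7} A_i] ≤ Σ_i P[A_i] ≤ 7·p = 7·(24/161) = 24/23.
Numerically: 24/23 ≈ 1.04348.
Is 24/23 < 1? NO.
Since the bound 24/23 is ≥ 1, the union bound is uninformative here; it does NOT by itself certify existence.

7·p = 24/23 ≈ 1.04348; existence NOT certified by the union bound.


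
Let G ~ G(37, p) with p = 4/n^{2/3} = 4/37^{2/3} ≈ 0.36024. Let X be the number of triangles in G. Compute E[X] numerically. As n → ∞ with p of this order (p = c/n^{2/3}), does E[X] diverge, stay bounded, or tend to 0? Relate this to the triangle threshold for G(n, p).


Number of potential triangles: C(37, 3) = 7770.
Each occurs with probability p³ ≈ (0.36024)³ ≈ 4.67494522e-02.
By linearity: E[X] = C(37, 3)·p³ ≈ 7770 · 4.67494522e-02 ≈ 363.243243.
Since α = 2/3 < 1, p = c/n^{2/3} ≫ 1/n is above the triangle threshold p ~ 1/n. Asymptotically E[X] ~ (c³/6)·n^{3(1−α)} = (4³/6)·n^{1} → ∞; triangles are abundant w.h.p.

E[X] ≈ 363.243243; in regime p = Θ(1/n^{2/3}) E[X] diverges (above the triangle threshold p ~ 1/n).


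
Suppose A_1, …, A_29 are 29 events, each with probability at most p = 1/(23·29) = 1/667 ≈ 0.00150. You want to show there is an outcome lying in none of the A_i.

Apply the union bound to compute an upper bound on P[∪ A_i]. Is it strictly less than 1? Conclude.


Union bound: P[∪_{i=1}^{29} A_i] ≤ Σ_i P[A_i] ≤ 29·p = 29·(1/667) = 1/23.
Numerically: 1/23 ≈ 0.04348.
Is 1/23 < 1? YES.
Since P[∪ A_i] ≤ 1/23 < 1, the complement has P[∩ A_i^c] ≥ 1 − 1/23 = 22/23 > 0, so some outcome avoids every A_i.

29·p = 1/23 ≈ 0.04348; existence CERTIFIED by the union bound.


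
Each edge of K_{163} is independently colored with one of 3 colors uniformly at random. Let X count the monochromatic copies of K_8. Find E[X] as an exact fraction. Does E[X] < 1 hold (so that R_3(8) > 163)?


E[X] = C(163, 8) · 3^{1 − 28} = 10380216608892 · 3^{−27} = 10380216608892/7625597484987.
As a reduced fraction: E[X] = 128150822332/94143178827 ≈ 1.361233.
Is E[X] < 1? NO.
Since E[X] ≥ 1, the first-moment bound is inconclusive at n = 163; it does NOT by itself certify R_3(8) > 163.

E[X] = 128150822332/94143178827 ≈ 1.361233; E[X] ≥ 1; first-moment method inconclusive here.


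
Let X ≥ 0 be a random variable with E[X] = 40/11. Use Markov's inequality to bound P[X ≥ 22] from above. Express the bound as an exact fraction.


μ = E[X] = 40/11, a = 22.
Markov: P[X ≥ 22] ≤ μ/a = (40/11)/22 = 20/121.
Numerically: ≈ 0.165.
(Since a = 22 > μ = 3.636, the bound 20/121 is < 1 and informative.)

P[X ≥ 22] ≤ 20/121 ≈ 0.165.


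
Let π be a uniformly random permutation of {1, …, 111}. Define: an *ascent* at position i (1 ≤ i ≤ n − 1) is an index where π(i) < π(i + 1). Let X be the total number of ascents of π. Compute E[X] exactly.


Write X = Σ X_I over i = 1, …, 110, with X_I the indicator of one ascent.
There are 110 indicators.
For each fixed i, the pair (π(i), π(i+1)) is a uniformly random ordered pair of distinct values from {1, …, 111}; by symmetry P[π(i) < π(i+1)] = 1/2.
By linearity: E[X] = 110 · (1/2) = (111 − 1) · (1/2) = 55 ≈ 55.000000.

E[X] = 55 = 55.000000.


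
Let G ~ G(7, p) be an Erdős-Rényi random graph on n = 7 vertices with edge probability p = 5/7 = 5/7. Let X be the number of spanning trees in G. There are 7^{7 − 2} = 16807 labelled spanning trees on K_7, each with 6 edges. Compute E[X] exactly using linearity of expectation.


K_7 has 7^{7 − 2} = 16807 labelled spanning trees.
For each such spanning tree H, let X_H = 1 if all 6 edges of H are present in G. Then P[X_H = 1] = p^{6} = (5/7)^{6} = 15625/117649.
Summing the indicators: E[X] = Σ_H E[X_H] = 16807 · p^{6} = 16807 · 15625/117649 = 15625/7.
Numerically: E[X] ≈ 2232.

E[X] = 16807 · (5/7)^{6} = 15625/7 ≈ 2232.
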